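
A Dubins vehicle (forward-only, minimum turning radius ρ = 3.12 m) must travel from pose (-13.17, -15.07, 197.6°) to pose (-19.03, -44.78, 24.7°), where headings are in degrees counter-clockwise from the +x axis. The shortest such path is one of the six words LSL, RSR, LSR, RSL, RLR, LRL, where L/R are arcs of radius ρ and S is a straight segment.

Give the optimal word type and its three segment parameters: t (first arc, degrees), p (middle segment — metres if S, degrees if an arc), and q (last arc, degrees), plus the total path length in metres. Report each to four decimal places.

LSL: t = 53.6636°, p = 25.2390 m, q = 133.4364°, L = 35.4274 m

Let ψ = atan2(Δy, Δx) = atan2(-29.71, -5.86) = -101.1578° be the start→goal bearing.
Normalize: d = |goal − start| / ρ = 30.282399/3.12 = 9.705897, α = (θ_start − ψ) mod 360° = 298.7578° = 5.214307 rad, β = (θ_goal − ψ) mod 360° = 125.8578° = 2.196633 rad.
Common terms: sin α = -0.876661, cos α = 0.481108, sin β = 0.810473, cos β = -0.585776, cos(α−β) = -0.992332, d² = 94.204440. Work in radians in the unit-radius frame; every candidate has L = ρ·(t + p + q).
LSL: p² = 2 + d² − 2cos(α−β) + 2d(sin α − sin β) = 65.438793; p = √p² = 8.089425; φ = atan2(cos β − cos α, d + sin α − sin β) = -0.132272 rad; t = (φ − α) mod 2π = 0.936607 rad, q = (β − φ) mod 2π = 2.328905 rad → L = 3.12·(0.936607 + 8.089425 + 2.328905) = 3.12·11.354936 = 35.427400 m
RSR: p² = 2 + d² − 2cos(α−β) + 2d(sin β − sin α) = 130.939414; p = √p² = 11.442876; φ = atan2(cos α − cos β, d − sin α + sin β) = 0.093371 rad; t = (α − φ) mod 2π = 5.120936 rad, q = (φ − β) mod 2π = 4.179924 rad → L = 3.12·(5.120936 + 11.442876 + 4.179924) = 3.12·20.743736 = 64.720455 m
LSR: p² = d² − 2 + 2cos(α−β) + 2d(sin α + sin β) = 88.934949; p = √p² = 9.430533; φ = atan2(−cos α − cos β, d + sin α + sin β) − atan2(−2, p) = 0.219838 rad; t = (φ − α) mod 2π = 1.288716 rad, q = (φ − β) mod 2π = 4.306391 rad → L = 3.12·(1.288716 + 9.430533 + 4.306391) = 3.12·15.025640 = 46.879996 m
RSL: p² = d² − 2 + 2cos(α−β) − 2d(sin α + sin β) = 91.504603; p = √p² = 9.565804; φ = atan2(cos α + cos β, d − sin α − sin β) − atan2(2, p) = -0.216820 rad; t = (α − φ) mod 2π = 5.431127 rad, q = (β − φ) mod 2π = 2.413452 rad → L = 3.12·(5.431127 + 9.565804 + 2.413452) = 3.12·17.410383 = 54.320395 m
RLR: c = (6 − d² + 2cos(α−β) + 2d(sin α − sin β))/8 = -15.367427, |c| > 1 → infeasible
LRL: c = (6 − d² + 2cos(α−β) − 2d(sin α − sin β))/8 = -7.179849, |c| > 1 → infeasible
Shortest: LSL with L = 35.427400 m ≈ 35.4274 m
Convert LSL to answer units (arcs ×180/π): t = 0.936607·180/π = 53.6636°, p = ρ·p = 3.12·8.089425 = 25.2390 m, q = 2.328905·180/π = 133.4364°, L = 35.4274 m.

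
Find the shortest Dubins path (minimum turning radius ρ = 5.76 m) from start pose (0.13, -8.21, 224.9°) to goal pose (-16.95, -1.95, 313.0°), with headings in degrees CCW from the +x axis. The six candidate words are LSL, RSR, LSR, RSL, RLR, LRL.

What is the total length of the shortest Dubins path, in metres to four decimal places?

43.9328 m

Let ψ = atan2(Δy, Δx) = atan2(6.26, -17.08) = 159.8716° be the start→goal bearing.
Normalize: d = |goal − start| / ρ = 18.191042/5.76 = 3.158167, α = (θ_start − ψ) mod 360° = 65.0284° = 1.134960 rad, β = (θ_goal − ψ) mod 360° = 153.1284° = 2.672595 rad.
Common terms: sin α = 0.906517, cos α = 0.422169, sin β = 0.451992, cos β = -0.892022, cos(α−β) = 0.033155, d² = 9.974019. Work in radians in the unit-radius frame; every candidate has L = ρ·(t + p + q).
LSL: p² = 2 + d² − 2cos(α−β) + 2d(sin α − sin β) = 14.778640; p = √p² = 3.844300; φ = atan2(cos β − cos α, d + sin α − sin β) = -0.348889 rad; t = (φ − α) mod 2π = 4.799336 rad, q = (β − φ) mod 2π = 3.021484 rad → L = 5.76·(4.799336 + 3.844300 + 3.021484) = 5.76·11.665120 = 67.191091 m
RSR: p² = 2 + d² − 2cos(α−β) + 2d(sin β − sin α) = 9.036777; p = √p² = 3.006123; φ = atan2(cos α − cos β, d − sin α + sin β) = 0.452451 rad; t = (α − φ) mod 2π = 0.682509 rad, q = (φ − β) mod 2π = 4.063041 rad → L = 5.76·(0.682509 + 3.006123 + 4.063041) = 5.76·7.751673 = 44.649639 m
LSR: p² = d² − 2 + 2cos(α−β) + 2d(sin α + sin β) = 16.621129; p = √p² = 4.076902; φ = atan2(−cos α − cos β, d + sin α + sin β) − atan2(−2, p) = 0.559728 rad; t = (φ − α) mod 2π = 5.707953 rad, q = (φ − β) mod 2π = 4.170318 rad → L = 5.76·(5.707953 + 4.076902 + 4.170318) = 5.76·13.955173 = 80.381794 m
RSL: p² = d² − 2 + 2cos(α−β) − 2d(sin α + sin β) = -0.540471 < 0 → infeasible
RLR: c = (6 − d² + 2cos(α−β) + 2d(sin α − sin β))/8 = -0.129597; p = 2π − arccos c = 4.582426 rad; φ = atan2(cos α − cos β, d − sin α + sin β) = 0.452451 rad; t = (α − φ + p/2) mod 2π = 2.973722 rad, q = (α − β − t + p) mod 2π = 0.071069 rad → L = 5.76·(2.973722 + 4.582426 + 0.071069) = 5.76·7.627218 = 43.932773 m
LRL: c = (6 − d² + 2cos(α−β) − 2d(sin α − sin β))/8 = -0.847330; p = 2π − arccos c = 3.701452 rad; φ = atan2(cos β − cos α, d + sin α − sin β) = -0.348889 rad; t = (φ − α + p/2) mod 2π = 0.366876 rad, q = (β − α − t + p) mod 2π = 4.872210 rad → L = 5.76·(0.366876 + 3.701452 + 4.872210) = 5.76·8.940539 = 51.497502 m
Shortest: RLR with L = 43.932773 m ≈ 43.9328 m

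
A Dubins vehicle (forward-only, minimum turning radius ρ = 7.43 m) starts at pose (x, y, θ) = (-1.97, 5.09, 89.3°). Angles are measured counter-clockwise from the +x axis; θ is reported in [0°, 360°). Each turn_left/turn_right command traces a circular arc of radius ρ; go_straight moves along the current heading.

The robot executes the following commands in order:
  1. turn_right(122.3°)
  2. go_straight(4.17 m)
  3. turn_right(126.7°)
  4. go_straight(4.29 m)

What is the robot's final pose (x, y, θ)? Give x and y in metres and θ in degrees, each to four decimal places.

set_pose: (x, y, θ) = (-1.9700, 5.0900, 89.3000°), ρ = 7.43
turn_right(122.3°): centre at ρ to the right, rotate −122.3° → (9.5061, 11.2306, -33.0000° ≡ 327.0000°)
go_straight(4.17): x += 4.17·cos θ, y += 4.17·sin θ → (13.0034, 8.9594, 327.0000°)
turn_right(126.7°): centre at ρ to the right, rotate −126.7° → (11.5344, -4.2404, 200.3000°)
go_straight(4.29): x += 4.29·cos θ, y += 4.29·sin θ → (7.5109, -5.7288, 200.3000°)

(7.5109, -5.7288, 200.3000°)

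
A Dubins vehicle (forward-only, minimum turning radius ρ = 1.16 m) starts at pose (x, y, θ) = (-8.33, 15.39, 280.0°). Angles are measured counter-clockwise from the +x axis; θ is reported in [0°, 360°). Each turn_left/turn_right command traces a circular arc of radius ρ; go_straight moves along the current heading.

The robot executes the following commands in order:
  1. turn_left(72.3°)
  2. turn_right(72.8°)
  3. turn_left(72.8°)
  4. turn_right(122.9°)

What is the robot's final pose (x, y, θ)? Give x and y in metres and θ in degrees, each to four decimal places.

set_pose: (x, y, θ) = (-8.3300, 15.3900, 280.0000°), ρ = 1.16
turn_left(72.3°): centre at ρ to the left, rotate +72.3° → (-7.3430, 14.4419, 352.3000°)
turn_right(72.8°): centre at ρ to the right, rotate −72.8° → (-6.3544, 13.4838, 279.5000°)
turn_left(72.8°): centre at ρ to the left, rotate +72.8° → (-5.3657, 12.5257, 352.3000°)
turn_right(122.9°): centre at ρ to the right, rotate −122.9° → (-4.6404, 10.6213, 229.4000°)

(-4.6404, 10.6213, 229.4000°)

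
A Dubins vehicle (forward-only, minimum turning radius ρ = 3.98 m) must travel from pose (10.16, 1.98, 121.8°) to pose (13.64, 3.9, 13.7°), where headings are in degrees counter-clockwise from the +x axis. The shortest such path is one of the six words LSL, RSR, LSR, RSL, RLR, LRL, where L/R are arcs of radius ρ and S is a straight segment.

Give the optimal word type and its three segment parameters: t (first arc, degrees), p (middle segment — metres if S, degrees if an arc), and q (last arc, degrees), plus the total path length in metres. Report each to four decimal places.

Let ψ = atan2(Δy, Δx) = atan2(1.92, 3.48) = 28.8866° be the start→goal bearing.
Normalize: d = |goal − start| / ρ = 3.974519/3.98 = 0.998623, α = (θ_start − ψ) mod 360° = 92.9134° = 1.621645 rad, β = (θ_goal − ψ) mod 360° = 344.8134° = 6.018129 rad.
Common terms: sin α = 0.998707, cos α = -0.050827, sin β = -0.261963, cos β = 0.965078, cos(α−β) = -0.310676, d² = 0.997248. Work in radians in the unit-radius frame; every candidate has L = ρ·(t + p + q).
LSL: p² = 2 + d² − 2cos(α−β) + 2d(sin α − sin β) = 6.136469; p = √p² = 2.477190; φ = atan2(cos β − cos α, d + sin α − sin β) = 0.422568 rad; t = (φ − α) mod 2π = 5.084108 rad, q = (β − φ) mod 2π = 5.595562 rad → L = 3.98·(5.084108 + 2.477190 + 5.595562) = 3.98·13.156860 = 52.364301 m
RSR: p² = 2 + d² − 2cos(α−β) + 2d(sin β − sin α) = 1.100731; p = √p² = 1.049157; φ = atan2(cos α − cos β, d − sin α + sin β) = -1.823239 rad; t = (α − φ) mod 2π = 3.444884 rad, q = (φ − β) mod 2π = 4.725002 rad → L = 3.98·(3.444884 + 1.049157 + 4.725002) = 3.98·9.219044 = 36.691794 m
LSR: p² = d² − 2 + 2cos(α−β) + 2d(sin α + sin β) = -0.152646 < 0 → infeasible
RSL: p² = d² − 2 + 2cos(α−β) − 2d(sin α + sin β) = -3.095565 < 0 → infeasible
RLR: c = (6 − d² + 2cos(α−β) + 2d(sin α − sin β))/8 = 0.862409; p = 2π − arccos c = 5.752398 rad; φ = atan2(cos α − cos β, d − sin α + sin β) = -1.823239 rad; t = (α − φ + p/2) mod 2π = 0.037897 rad, q = (α − β − t + p) mod 2π = 1.318016 rad → L = 3.98·(0.037897 + 5.752398 + 1.318016) = 3.98·7.108311 = 28.291077 m
LRL: c = (6 − d² + 2cos(α−β) − 2d(sin α − sin β))/8 = 0.232941; p = 2π − arccos c = 4.947490 rad; φ = atan2(cos β − cos α, d + sin α − sin β) = 0.422568 rad; t = (φ − α + p/2) mod 2π = 1.274668 rad, q = (β − α − t + p) mod 2π = 1.786121 rad → L = 3.98·(1.274668 + 4.947490 + 1.786121) = 3.98·8.008279 = 31.872952 m
Shortest: RLR with L = 28.291077 m ≈ 28.2911 m
Convert RLR to answer units (arcs ×180/π): t = 0.037897·180/π = 2.1714°, p = 5.752398·180/π = 329.5881°, q = 1.318016·180/π = 75.5167°, L = 28.2911 m.

RLR: t = 2.1714°, p = 329.5881°, q = 75.5167°, L = 28.2911 m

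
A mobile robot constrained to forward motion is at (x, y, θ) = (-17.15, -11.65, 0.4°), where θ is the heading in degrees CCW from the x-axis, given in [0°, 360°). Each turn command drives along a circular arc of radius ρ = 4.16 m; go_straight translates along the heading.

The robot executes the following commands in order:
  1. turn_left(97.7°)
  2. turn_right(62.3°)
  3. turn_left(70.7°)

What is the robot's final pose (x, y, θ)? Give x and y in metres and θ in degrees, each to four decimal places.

(-9.8202, 1.6118, 106.5000°)

set_pose: (x, y, θ) = (-17.1500, -11.6500, 0.4000°), ρ = 4.16
turn_left(97.7°): centre at ρ to the left, rotate +97.7° → (-13.0605, -6.9040, 98.1000°)
turn_right(62.3°): centre at ρ to the right, rotate −62.3° → (-11.3755, -2.9438, 35.8000°)
turn_left(70.7°): centre at ρ to the left, rotate +70.7° → (-9.8202, 1.6118, 106.5000°)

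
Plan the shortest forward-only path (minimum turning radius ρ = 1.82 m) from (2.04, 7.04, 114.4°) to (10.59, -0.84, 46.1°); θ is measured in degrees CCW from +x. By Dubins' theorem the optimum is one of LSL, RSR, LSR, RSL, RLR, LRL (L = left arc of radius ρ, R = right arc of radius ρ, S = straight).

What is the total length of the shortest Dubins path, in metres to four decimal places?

Let ψ = atan2(Δy, Δx) = atan2(-7.88, 8.55) = -42.6648° be the start→goal bearing.
Normalize: d = |goal − start| / ρ = 11.627420/1.82 = 6.388692, α = (θ_start − ψ) mod 360° = 157.0648° = 2.741298 rad, β = (θ_goal − ψ) mod 360° = 88.7648° = 1.549238 rad.
Common terms: sin α = 0.389689, cos α = -0.920946, sin β = 0.999768, cos β = 0.021556, cos(α−β) = 0.369747, d² = 40.815391. Work in radians in the unit-radius frame; every candidate has L = ρ·(t + p + q).
LSL: p² = 2 + d² − 2cos(α−β) + 2d(sin α − sin β) = 34.280693; p = √p² = 5.854972; φ = atan2(cos β − cos α, d + sin α − sin β) = 0.161678 rad; t = (φ − α) mod 2π = 3.703565 rad, q = (β − φ) mod 2π = 1.387560 rad → L = 1.82·(3.703565 + 5.854972 + 1.387560) = 1.82·10.946097 = 19.921897 m
RSR: p² = 2 + d² − 2cos(α−β) + 2d(sin β − sin α) = 49.871102; p = √p² = 7.061947; φ = atan2(cos α − cos β, d − sin α + sin β) = -0.133862 rad; t = (α − φ) mod 2π = 2.875160 rad, q = (φ − β) mod 2π = 4.600085 rad → L = 1.82·(2.875160 + 7.061947 + 4.600085) = 1.82·14.537193 = 26.457691 m
LSR: p² = d² − 2 + 2cos(α−β) + 2d(sin α + sin β) = 57.308511; p = √p² = 7.570239; φ = atan2(−cos α − cos β, d + sin α + sin β) − atan2(−2, p) = 0.373410 rad; t = (φ − α) mod 2π = 3.915297 rad, q = (φ − β) mod 2π = 5.107357 rad → L = 1.82·(3.915297 + 7.570239 + 5.107357) = 1.82·16.592893 = 30.199065 m
RSL: p² = d² − 2 + 2cos(α−β) − 2d(sin α + sin β) = 21.801257; p = √p² = 4.669182; φ = atan2(cos α + cos β, d − sin α − sin β) − atan2(2, p) = -0.582698 rad; t = (α − φ) mod 2π = 3.323997 rad, q = (β − φ) mod 2π = 2.131937 rad → L = 1.82·(3.323997 + 4.669182 + 2.131937) = 1.82·10.125115 = 18.427709 m
RLR: c = (6 − d² + 2cos(α−β) + 2d(sin α − sin β))/8 = -5.233888, |c| > 1 → infeasible
LRL: c = (6 − d² + 2cos(α−β) − 2d(sin α − sin β))/8 = -3.285087, |c| > 1 → infeasible
Shortest: RSL with L = 18.427709 m ≈ 18.4277 m

18.4277 m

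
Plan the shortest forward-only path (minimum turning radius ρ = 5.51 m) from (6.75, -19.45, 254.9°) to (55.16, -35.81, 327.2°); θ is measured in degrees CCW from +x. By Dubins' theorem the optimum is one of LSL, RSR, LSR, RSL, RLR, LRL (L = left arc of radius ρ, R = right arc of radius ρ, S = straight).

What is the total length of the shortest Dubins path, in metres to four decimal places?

54.2491 m

Let ψ = atan2(Δy, Δx) = atan2(-16.36, 48.41) = -18.6725° be the start→goal bearing.
Normalize: d = |goal − start| / ρ = 51.099684/5.51 = 9.273990, α = (θ_start − ψ) mod 360° = 273.5725° = 4.774741 rad, β = (θ_goal − ψ) mod 360° = 345.8725° = 6.036614 rad.
Common terms: sin α = -0.998057, cos α = 0.062312, sin β = -0.244080, cos β = 0.969755, cos(α−β) = 0.304033, d² = 86.006887. Work in radians in the unit-radius frame; every candidate has L = ρ·(t + p + q).
LSL: p² = 2 + d² − 2cos(α−β) + 2d(sin α − sin β) = 73.414081; p = √p² = 8.568202; φ = atan2(cos β − cos α, d + sin α − sin β) = 0.106107 rad; t = (φ − α) mod 2π = 1.614551 rad, q = (β − φ) mod 2π = 5.930507 rad → L = 5.51·(1.614551 + 8.568202 + 5.930507) = 5.51·16.113260 = 88.784063 m
RSR: p² = 2 + d² − 2cos(α−β) + 2d(sin β − sin α) = 101.383561; p = √p² = 10.068940; φ = atan2(cos α − cos β, d − sin α + sin β) = -0.090245 rad; t = (α − φ) mod 2π = 4.864987 rad, q = (φ − β) mod 2π = 0.156326 rad → L = 5.51·(4.864987 + 10.068940 + 0.156326) = 5.51·15.090253 = 83.147292 m
LSR: p² = d² − 2 + 2cos(α−β) + 2d(sin α + sin β) = 61.575821; p = √p² = 7.847026; φ = atan2(−cos α − cos β, d + sin α + sin β) − atan2(−2, p) = 0.121764 rad; t = (φ − α) mod 2π = 1.630208 rad, q = (φ − β) mod 2π = 0.368335 rad → L = 5.51·(1.630208 + 7.847026 + 0.368335) = 5.51·9.845569 = 54.249088 m
RSL: p² = d² − 2 + 2cos(α−β) − 2d(sin α + sin β) = 107.654085; p = √p² = 10.375649; φ = atan2(cos α + cos β, d − sin α − sin β) − atan2(2, p) = -0.092595 rad; t = (α − φ) mod 2π = 4.867337 rad, q = (β − φ) mod 2π = 6.129210 rad → L = 5.51·(4.867337 + 10.375649 + 6.129210) = 5.51·21.372195 = 117.760793 m
RLR: c = (6 − d² + 2cos(α−β) + 2d(sin α − sin β))/8 = -11.672945, |c| > 1 → infeasible
LRL: c = (6 − d² + 2cos(α−β) − 2d(sin α − sin β))/8 = -8.176760, |c| > 1 → infeasible
Shortest: LSR with L = 54.249088 m ≈ 54.2491 m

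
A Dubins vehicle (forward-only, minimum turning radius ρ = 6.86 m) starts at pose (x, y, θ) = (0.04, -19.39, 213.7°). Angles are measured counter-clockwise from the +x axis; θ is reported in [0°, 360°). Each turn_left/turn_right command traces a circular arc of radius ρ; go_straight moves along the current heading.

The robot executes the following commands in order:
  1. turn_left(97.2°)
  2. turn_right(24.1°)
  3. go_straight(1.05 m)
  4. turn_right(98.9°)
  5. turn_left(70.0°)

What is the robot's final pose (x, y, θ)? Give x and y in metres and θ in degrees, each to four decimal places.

(-11.0424, -47.2372, 257.9000°)

set_pose: (x, y, θ) = (0.0400, -19.3900, 213.7000°), ρ = 6.86
turn_left(97.2°): centre at ρ to the left, rotate +97.2° → (-1.3389, -29.5887, 310.9000°)
turn_right(24.1°): centre at ρ to the right, rotate −24.1° → (0.0431, -32.0975, 286.8000°)
go_straight(1.05): x += 1.05·cos θ, y += 1.05·sin θ → (0.3466, -33.1027, 286.8000°)
turn_right(98.9°): centre at ρ to the right, rotate −98.9° → (-5.2777, -41.8803, 187.9000°)
turn_left(70.0°): centre at ρ to the left, rotate +70.0° → (-11.0424, -47.2372, 257.9000°)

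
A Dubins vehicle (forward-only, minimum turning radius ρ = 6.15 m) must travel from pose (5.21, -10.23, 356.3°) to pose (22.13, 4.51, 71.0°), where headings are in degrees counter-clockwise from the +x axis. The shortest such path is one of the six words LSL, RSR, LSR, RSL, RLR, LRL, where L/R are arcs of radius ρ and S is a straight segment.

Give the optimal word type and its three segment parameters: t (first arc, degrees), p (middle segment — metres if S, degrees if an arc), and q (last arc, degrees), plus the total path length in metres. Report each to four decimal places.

Let ψ = atan2(Δy, Δx) = atan2(14.74, 16.92) = 41.0610° be the start→goal bearing.
Normalize: d = |goal − start| / ρ = 22.440009/6.15 = 3.648782, α = (θ_start − ψ) mod 360° = 315.2390° = 5.501958 rad, β = (θ_goal − ψ) mod 360° = 29.9390° = 0.522534 rad.
Common terms: sin α = -0.704151, cos α = 0.710050, sin β = 0.499077, cos β = 0.866557, cos(α−β) = 0.263873, d² = 13.313610. Work in radians in the unit-radius frame; every candidate has L = ρ·(t + p + q).
LSL: p² = 2 + d² − 2cos(α−β) + 2d(sin α − sin β) = 6.005225; p = √p² = 2.450556; φ = atan2(cos β − cos α, d + sin α − sin β) = 0.063910 rad; t = (φ − α) mod 2π = 0.845137 rad, q = (β − φ) mod 2π = 0.458624 rad → L = 6.15·(0.845137 + 2.450556 + 0.458624) = 6.15·3.754317 = 23.089050 m
RSR: p² = 2 + d² − 2cos(α−β) + 2d(sin β − sin α) = 23.566502; p = √p² = 4.854534; φ = atan2(cos α − cos β, d − sin α + sin β) = -0.032245 rad; t = (α − φ) mod 2π = 5.534203 rad, q = (φ − β) mod 2π = 5.728407 rad → L = 6.15·(5.534203 + 4.854534 + 5.728407) = 6.15·16.117144 = 99.120434 m
LSR: p² = d² − 2 + 2cos(α−β) + 2d(sin α + sin β) = 10.344815; p = √p² = 3.216336; φ = atan2(−cos α − cos β, d + sin α + sin β) − atan2(−2, p) = 0.126973 rad; t = (φ − α) mod 2π = 0.908200 rad, q = (φ − β) mod 2π = 5.887625 rad → L = 6.15·(0.908200 + 3.216336 + 5.887625) = 6.15·10.012161 = 61.574790 m
RSL: p² = d² − 2 + 2cos(α−β) − 2d(sin α + sin β) = 13.337897; p = √p² = 3.652109; φ = atan2(cos α + cos β, d − sin α − sin β) − atan2(2, p) = -0.112696 rad; t = (α − φ) mod 2π = 5.614654 rad, q = (β − φ) mod 2π = 0.635229 rad → L = 6.15·(5.614654 + 3.652109 + 0.635229) = 6.15·9.901991 = 60.897247 m
RLR: c = (6 − d² + 2cos(α−β) + 2d(sin α − sin β))/8 = -1.945813, |c| > 1 → infeasible
LRL: c = (6 − d² + 2cos(α−β) − 2d(sin α − sin β))/8 = 0.249347; p = 2π − arccos c = 4.964395 rad; φ = atan2(cos β − cos α, d + sin α − sin β) = 0.063910 rad; t = (φ − α + p/2) mod 2π = 3.327334 rad, q = (β − α − t + p) mod 2π = 2.940821 rad → L = 6.15·(3.327334 + 4.964395 + 2.940821) = 6.15·11.232550 = 69.080185 m
Shortest: LSL with L = 23.089050 m ≈ 23.0890 m
Convert LSL to answer units (arcs ×180/π): t = 0.845137·180/π = 48.4228°, p = ρ·p = 6.15·2.450556 = 15.0709 m, q = 0.458624·180/π = 26.2772°, L = 23.0890 m.

LSL: t = 48.4228°, p = 15.0709 m, q = 26.2772°, L = 23.0890 m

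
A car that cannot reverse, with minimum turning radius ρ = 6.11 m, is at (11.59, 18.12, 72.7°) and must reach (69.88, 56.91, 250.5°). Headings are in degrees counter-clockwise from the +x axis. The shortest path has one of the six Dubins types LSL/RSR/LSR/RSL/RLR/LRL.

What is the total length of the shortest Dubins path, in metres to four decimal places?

82.6699 m

Let ψ = atan2(Δy, Δx) = atan2(38.79, 58.29) = 33.6424° be the start→goal bearing.
Normalize: d = |goal − start| / ρ = 70.017056/6.11 = 11.459420, α = (θ_start − ψ) mod 360° = 39.0576° = 0.681684 rad, β = (θ_goal − ψ) mod 360° = 216.8576° = 3.784879 rad.
Common terms: sin α = 0.630101, cos α = 0.776513, sin β = -0.599828, cos β = -0.800129, cos(α−β) = -0.999263, d² = 131.318308. Work in radians in the unit-radius frame; every candidate has L = ρ·(t + p + q).
LSL: p² = 2 + d² − 2cos(α−β) + 2d(sin α − sin β) = 163.505390; p = √p² = 12.786923; φ = atan2(cos β − cos α, d + sin α − sin β) = -0.123616 rad; t = (φ − α) mod 2π = 5.477886 rad, q = (β − φ) mod 2π = 3.908495 rad → L = 6.11·(5.477886 + 12.786923 + 3.908495) = 6.11·22.173303 = 135.478883 m
RSR: p² = 2 + d² − 2cos(α−β) + 2d(sin β − sin α) = 107.128277; p = √p² = 10.350279; φ = atan2(cos α − cos β, d − sin α + sin β) = 0.152924 rad; t = (α − φ) mod 2π = 0.528760 rad, q = (φ − β) mod 2π = 2.651230 rad → L = 6.11·(0.528760 + 10.350279 + 2.651230) = 6.11·13.530269 = 82.669943 m
LSR: p² = d² − 2 + 2cos(α−β) + 2d(sin α + sin β) = 128.013606; p = √p² = 11.314310; φ = atan2(−cos α − cos β, d + sin α + sin β) − atan2(−2, p) = 0.177015 rad; t = (φ − α) mod 2π = 5.778517 rad, q = (φ − β) mod 2π = 2.675322 rad → L = 6.11·(5.778517 + 11.314310 + 2.675322) = 6.11·19.768148 = 120.783387 m
RSL: p² = d² − 2 + 2cos(α−β) − 2d(sin α + sin β) = 126.625958; p = √p² = 11.252820; φ = atan2(cos α + cos β, d − sin α − sin β) − atan2(2, p) = -0.177963 rad; t = (α − φ) mod 2π = 0.859646 rad, q = (β − φ) mod 2π = 3.962842 rad → L = 6.11·(0.859646 + 11.252820 + 3.962842) = 6.11·16.075308 = 98.220132 m
RLR: c = (6 − d² + 2cos(α−β) + 2d(sin α − sin β))/8 = -12.391035, |c| > 1 → infeasible
LRL: c = (6 − d² + 2cos(α−β) − 2d(sin α − sin β))/8 = -19.438174, |c| > 1 → infeasible
Shortest: RSR with L = 82.669943 m ≈ 82.6699 m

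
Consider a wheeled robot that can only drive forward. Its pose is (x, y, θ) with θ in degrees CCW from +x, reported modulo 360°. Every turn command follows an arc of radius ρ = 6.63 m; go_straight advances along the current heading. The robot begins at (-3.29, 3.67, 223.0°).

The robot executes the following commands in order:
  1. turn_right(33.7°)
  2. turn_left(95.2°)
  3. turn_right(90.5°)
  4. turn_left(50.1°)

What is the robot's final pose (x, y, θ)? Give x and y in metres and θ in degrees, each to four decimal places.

set_pose: (x, y, θ) = (-3.2900, 3.6700, 223.0000°), ρ = 6.63
turn_right(33.7°): centre at ρ to the right, rotate −33.7° → (-6.7402, 1.9760, 189.3000°)
turn_left(95.2°): centre at ρ to the left, rotate +95.2° → (-12.0876, -6.2269, 284.5000°)
turn_right(90.5°): centre at ρ to the right, rotate −90.5° → (-16.9025, -14.3199, 194.0000°)
turn_left(50.1°): centre at ρ to the left, rotate +50.1° → (-21.2626, -17.8570, 244.1000°)

(-21.2626, -17.8570, 244.1000°)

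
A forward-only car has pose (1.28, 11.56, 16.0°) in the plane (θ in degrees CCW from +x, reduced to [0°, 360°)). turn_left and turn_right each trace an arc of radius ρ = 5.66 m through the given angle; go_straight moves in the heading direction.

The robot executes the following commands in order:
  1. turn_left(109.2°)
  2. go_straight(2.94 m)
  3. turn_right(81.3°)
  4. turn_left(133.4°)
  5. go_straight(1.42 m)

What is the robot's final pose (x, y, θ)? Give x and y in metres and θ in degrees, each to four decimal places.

(-1.7258, 39.8056, 177.3000°)

set_pose: (x, y, θ) = (1.2800, 11.5600, 16.0000°), ρ = 5.66
turn_left(109.2°): centre at ρ to the left, rotate +109.2° → (4.3449, 20.2633, 125.2000°)
go_straight(2.94): x += 2.94·cos θ, y += 2.94·sin θ → (2.6502, 22.6658, 125.2000°)
turn_right(81.3°): centre at ρ to the right, rotate −81.3° → (3.3506, 30.0067, 43.9000°)
turn_left(133.4°): centre at ρ to the left, rotate +133.4° → (-0.3074, 39.7387, 177.3000°)
go_straight(1.42): x += 1.42·cos θ, y += 1.42·sin θ → (-1.7258, 39.8056, 177.3000°)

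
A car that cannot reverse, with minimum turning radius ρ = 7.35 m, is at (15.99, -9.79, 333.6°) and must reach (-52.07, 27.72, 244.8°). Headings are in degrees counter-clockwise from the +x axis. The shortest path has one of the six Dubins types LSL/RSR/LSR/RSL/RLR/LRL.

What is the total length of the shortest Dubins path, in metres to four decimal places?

Let ψ = atan2(Δy, Δx) = atan2(37.51, -68.06) = 151.1395° be the start→goal bearing.
Normalize: d = |goal − start| / ρ = 77.712056/7.35 = 10.573069, α = (θ_start − ψ) mod 360° = 182.4605° = 3.184537 rad, β = (θ_goal − ψ) mod 360° = 93.6605° = 1.634685 rad.
Common terms: sin α = -0.042931, cos α = -0.999078, sin β = 0.997960, cos β = -0.063845, cos(α−β) = 0.020942, d² = 111.789786. Work in radians in the unit-radius frame; every candidate has L = ρ·(t + p + q).
LSL: p² = 2 + d² − 2cos(α−β) + 2d(sin α − sin β) = 91.737074; p = √p² = 9.577947; φ = atan2(cos β − cos α, d + sin α − sin β) = 0.097800 rad; t = (φ − α) mod 2π = 3.196448 rad, q = (β − φ) mod 2π = 1.536885 rad → L = 7.35·(3.196448 + 9.577947 + 1.536885) = 7.35·14.311280 = 105.187910 m
RSR: p² = 2 + d² − 2cos(α−β) + 2d(sin β − sin α) = 135.758728; p = √p² = 11.651555; φ = atan2(cos α − cos β, d − sin α + sin β) = -0.080353 rad; t = (α − φ) mod 2π = 3.264890 rad, q = (φ − β) mod 2π = 4.568147 rad → L = 7.35·(3.264890 + 11.651555 + 4.568147) = 7.35·19.484592 = 143.211754 m
LSR: p² = d² − 2 + 2cos(α−β) + 2d(sin α + sin β) = 130.026836; p = √p² = 11.402931; φ = atan2(−cos α − cos β, d + sin α + sin β) − atan2(−2, p) = 0.265570 rad; t = (φ − α) mod 2π = 3.364218 rad, q = (φ − β) mod 2π = 4.914071 rad → L = 7.35·(3.364218 + 11.402931 + 4.914071) = 7.35·19.681220 = 144.656970 m
RSL: p² = d² − 2 + 2cos(α−β) − 2d(sin α + sin β) = 89.636505; p = √p² = 9.467656; φ = atan2(cos α + cos β, d − sin α − sin β) − atan2(2, p) = -0.318252 rad; t = (α − φ) mod 2π = 3.502789 rad, q = (β − φ) mod 2π = 1.952936 rad → L = 7.35·(3.502789 + 9.467656 + 1.952936) = 7.35·14.923381 = 109.686850 m
RLR: c = (6 − d² + 2cos(α−β) + 2d(sin α − sin β))/8 = -15.969841, |c| > 1 → infeasible
LRL: c = (6 − d² + 2cos(α−β) − 2d(sin α − sin β))/8 = -10.467134, |c| > 1 → infeasible
Shortest: LSL with L = 105.187910 m ≈ 105.1879 m

105.1879 m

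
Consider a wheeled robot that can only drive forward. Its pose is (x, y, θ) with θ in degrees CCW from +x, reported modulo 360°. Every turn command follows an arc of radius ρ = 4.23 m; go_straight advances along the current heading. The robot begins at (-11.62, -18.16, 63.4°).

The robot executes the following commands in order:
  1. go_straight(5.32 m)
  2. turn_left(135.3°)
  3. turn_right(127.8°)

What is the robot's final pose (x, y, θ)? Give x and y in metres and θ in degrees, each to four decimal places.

set_pose: (x, y, θ) = (-11.6200, -18.1600, 63.4000°), ρ = 4.23
go_straight(5.32): x += 5.32·cos θ, y += 5.32·sin θ → (-9.2379, -13.4031, 63.4000°)
turn_left(135.3°): centre at ρ to the left, rotate +135.3° → (-14.3764, -7.5024, 198.7000°)
turn_right(127.8°): centre at ρ to the right, rotate −127.8° → (-19.7297, -2.1115, 70.9000°)

(-19.7297, -2.1115, 70.9000°)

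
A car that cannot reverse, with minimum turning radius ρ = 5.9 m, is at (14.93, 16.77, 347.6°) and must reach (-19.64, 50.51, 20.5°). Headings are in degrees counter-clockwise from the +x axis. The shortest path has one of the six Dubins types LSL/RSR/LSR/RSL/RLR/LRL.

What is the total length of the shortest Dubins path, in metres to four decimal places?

Let ψ = atan2(Δy, Δx) = atan2(33.74, -34.57) = 135.6961° be the start→goal bearing.
Normalize: d = |goal − start| / ρ = 48.306030/5.9 = 8.187463, α = (θ_start − ψ) mod 360° = 211.9039° = 3.698420 rad, β = (θ_goal − ψ) mod 360° = 244.8039° = 4.272633 rad.
Common terms: sin α = -0.528496, cos α = -0.848936, sin β = -0.904856, cos β = -0.425718, cos(α−β) = 0.839620, d² = 67.034545. Work in radians in the unit-radius frame; every candidate has L = ρ·(t + p + q).
LSL: p² = 2 + d² − 2cos(α−β) + 2d(sin α − sin β) = 73.518175; p = √p² = 8.574274; φ = atan2(cos β − cos α, d + sin α − sin β) = 0.049379 rad; t = (φ − α) mod 2π = 2.634144 rad, q = (β − φ) mod 2π = 4.223254 rad → L = 5.9·(2.634144 + 8.574274 + 4.223254) = 5.9·15.431673 = 91.046869 m
RSR: p² = 2 + d² − 2cos(α−β) + 2d(sin β − sin α) = 61.192435; p = √p² = 7.822559; φ = atan2(cos α − cos β, d − sin α + sin β) = -0.054129 rad; t = (α − φ) mod 2π = 3.752549 rad, q = (φ − β) mod 2π = 1.956423 rad → L = 5.9·(3.752549 + 7.822559 + 1.956423) = 5.9·13.531531 = 79.836035 m
LSR: p² = d² − 2 + 2cos(α−β) + 2d(sin α + sin β) = 43.242764; p = √p² = 6.575923; φ = atan2(−cos α − cos β, d + sin α + sin β) − atan2(−2, p) = 0.481779 rad; t = (φ − α) mod 2π = 3.066545 rad, q = (φ − β) mod 2π = 2.492331 rad → L = 5.9·(3.066545 + 6.575923 + 2.492331) = 5.9·12.134799 = 71.595313 m
RSL: p² = d² − 2 + 2cos(α−β) − 2d(sin α + sin β) = 90.184805; p = √p² = 9.496568; φ = atan2(cos α + cos β, d − sin α − sin β) − atan2(2, p) = -0.339291 rad; t = (α − φ) mod 2π = 4.037711 rad, q = (β − φ) mod 2π = 4.611925 rad → L = 5.9·(4.037711 + 9.496568 + 4.611925) = 5.9·18.146204 = 107.062603 m
RLR: c = (6 − d² + 2cos(α−β) + 2d(sin α − sin β))/8 = -6.649054, |c| > 1 → infeasible
LRL: c = (6 − d² + 2cos(α−β) − 2d(sin α − sin β))/8 = -8.189772, |c| > 1 → infeasible
Shortest: LSR with L = 71.595313 m ≈ 71.5953 m

71.5953 m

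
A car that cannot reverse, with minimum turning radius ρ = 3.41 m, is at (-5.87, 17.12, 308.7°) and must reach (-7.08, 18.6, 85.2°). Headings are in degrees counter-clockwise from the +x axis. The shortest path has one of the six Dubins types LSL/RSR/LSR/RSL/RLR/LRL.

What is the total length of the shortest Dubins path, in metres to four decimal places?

Let ψ = atan2(Δy, Δx) = atan2(1.48, -1.21) = 129.2683° be the start→goal bearing.
Normalize: d = |goal − start| / ρ = 1.911675/3.41 = 0.560608, α = (θ_start − ψ) mod 360° = 179.4317° = 3.131674 rad, β = (θ_goal − ψ) mod 360° = 315.9317° = 5.514048 rad.
Common terms: sin α = 0.009919, cos α = -0.999951, sin β = -0.695516, cos β = 0.718511, cos(α−β) = -0.725374, d² = 0.314282. Work in radians in the unit-radius frame; every candidate has L = ρ·(t + p + q).
LSL: p² = 2 + d² − 2cos(α−β) + 2d(sin α − sin β) = 4.555976; p = √p² = 2.134473; φ = atan2(cos β − cos α, d + sin α − sin β) = 0.935842 rad; t = (φ − α) mod 2π = 4.087354 rad, q = (β − φ) mod 2π = 4.578206 rad → L = 3.41·(4.087354 + 2.134473 + 4.578206) = 3.41·10.800033 = 36.828112 m
RSR: p² = 2 + d² − 2cos(α−β) + 2d(sin β − sin α) = 2.974086; p = √p² = 1.724554; φ = atan2(cos α − cos β, d − sin α + sin β) = -1.654874 rad; t = (α − φ) mod 2π = 4.786548 rad, q = (φ − β) mod 2π = 5.397448 rad → L = 3.41·(4.786548 + 1.724554 + 5.397448) = 3.41·11.908550 = 40.608155 m
LSR: p² = d² − 2 + 2cos(α−β) + 2d(sin α + sin β) = -3.905170 < 0 → infeasible
RSL: p² = d² − 2 + 2cos(α−β) − 2d(sin α + sin β) = -2.367764 < 0 → infeasible
RLR: c = (6 − d² + 2cos(α−β) + 2d(sin α − sin β))/8 = 0.628239; p = 2π − arccos c = 5.391677 rad; φ = atan2(cos α − cos β, d − sin α + sin β) = -1.654874 rad; t = (α − φ + p/2) mod 2π = 1.199201 rad, q = (α − β − t + p) mod 2π = 1.810102 rad → L = 3.41·(1.199201 + 5.391677 + 1.810102) = 3.41·8.400980 = 28.647341 m
LRL: c = (6 − d² + 2cos(α−β) − 2d(sin α − sin β))/8 = 0.430503; p = 2π − arccos c = 5.157439 rad; φ = atan2(cos β − cos α, d + sin α − sin β) = 0.935842 rad; t = (φ − α + p/2) mod 2π = 0.382888 rad, q = (β − α − t + p) mod 2π = 0.873740 rad → L = 3.41·(0.382888 + 5.157439 + 0.873740) = 3.41·6.414067 = 21.871969 m
Shortest: LRL with L = 21.871969 m ≈ 21.8720 m

21.8720 m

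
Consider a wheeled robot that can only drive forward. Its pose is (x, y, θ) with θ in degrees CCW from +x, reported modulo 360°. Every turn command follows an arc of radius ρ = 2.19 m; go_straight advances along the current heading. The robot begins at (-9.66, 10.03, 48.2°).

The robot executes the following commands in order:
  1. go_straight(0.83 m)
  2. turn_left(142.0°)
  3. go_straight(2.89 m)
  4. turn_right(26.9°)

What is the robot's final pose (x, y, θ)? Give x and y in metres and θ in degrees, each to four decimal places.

set_pose: (x, y, θ) = (-9.6600, 10.0300, 48.2000°), ρ = 2.19
go_straight(0.83): x += 0.83·cos θ, y += 0.83·sin θ → (-9.1068, 10.6487, 48.2000°)
turn_left(142.0°): centre at ρ to the left, rotate +142.0° → (-11.1272, 14.2638, 190.2000°)
go_straight(2.89): x += 2.89·cos θ, y += 2.89·sin θ → (-13.9715, 13.7521, 190.2000°)
turn_right(26.9°): centre at ρ to the right, rotate −26.9° → (-14.9886, 13.8098, 163.3000°)

(-14.9886, 13.8098, 163.3000°)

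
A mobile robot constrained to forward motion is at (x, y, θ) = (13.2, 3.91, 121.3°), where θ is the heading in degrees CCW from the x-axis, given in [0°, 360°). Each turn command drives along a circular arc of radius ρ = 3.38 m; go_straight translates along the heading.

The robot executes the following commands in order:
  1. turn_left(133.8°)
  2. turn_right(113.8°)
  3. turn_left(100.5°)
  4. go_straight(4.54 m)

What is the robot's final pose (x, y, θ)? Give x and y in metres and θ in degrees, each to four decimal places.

(-5.5716, -3.7874, 241.8000°)

set_pose: (x, y, θ) = (13.2000, 3.9100, 121.3000°), ρ = 3.38
turn_left(133.8°): centre at ρ to the left, rotate +133.8° → (7.0456, 3.0231, 255.1000°)
turn_right(113.8°): centre at ρ to the right, rotate −113.8° → (1.6659, 1.2544, 141.3000°)
turn_left(100.5°): centre at ρ to the left, rotate +100.5° → (-3.4262, 0.2138, 241.8000°)
go_straight(4.54): x += 4.54·cos θ, y += 4.54·sin θ → (-5.5716, -3.7874, 241.8000°)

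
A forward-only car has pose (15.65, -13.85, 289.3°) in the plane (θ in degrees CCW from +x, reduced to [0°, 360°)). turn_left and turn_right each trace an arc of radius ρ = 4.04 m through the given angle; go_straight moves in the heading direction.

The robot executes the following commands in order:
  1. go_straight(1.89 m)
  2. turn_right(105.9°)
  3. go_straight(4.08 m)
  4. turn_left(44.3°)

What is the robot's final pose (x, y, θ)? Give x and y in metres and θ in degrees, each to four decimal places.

(5.8800, -22.5578, 227.7000°)

set_pose: (x, y, θ) = (15.6500, -13.8500, 289.3000°), ρ = 4.04
go_straight(1.89): x += 1.89·cos θ, y += 1.89·sin θ → (16.2747, -15.6338, 289.3000°)
turn_right(105.9°): centre at ρ to the right, rotate −105.9° → (12.7013, -21.0020, 183.4000°)
go_straight(4.08): x += 4.08·cos θ, y += 4.08·sin θ → (8.6285, -21.2439, 183.4000°)
turn_left(44.3°): centre at ρ to the left, rotate +44.3° → (5.8800, -22.5578, 227.7000°)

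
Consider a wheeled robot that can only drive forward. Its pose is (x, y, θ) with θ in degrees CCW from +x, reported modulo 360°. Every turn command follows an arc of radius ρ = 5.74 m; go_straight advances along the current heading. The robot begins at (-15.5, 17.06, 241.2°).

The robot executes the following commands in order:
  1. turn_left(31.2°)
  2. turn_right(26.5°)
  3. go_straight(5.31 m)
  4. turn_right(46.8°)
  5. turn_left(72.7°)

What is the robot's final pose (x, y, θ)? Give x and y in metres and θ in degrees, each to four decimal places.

(-26.0889, -2.0615, 271.8000°)

set_pose: (x, y, θ) = (-15.5000, 17.0600, 241.2000°), ρ = 5.74
turn_left(31.2°): centre at ρ to the left, rotate +31.2° → (-16.2050, 14.0544, 272.4000°)
turn_right(26.5°): centre at ρ to the right, rotate −26.5° → (-16.7003, 11.4702, 245.9000°)
go_straight(5.31): x += 5.31·cos θ, y += 5.31·sin θ → (-18.8685, 6.6230, 245.9000°)
turn_right(46.8°): centre at ρ to the right, rotate −46.8° → (-22.2299, 3.5428, 199.1000°)
turn_left(72.7°): centre at ρ to the left, rotate +72.7° → (-26.0889, -2.0615, 271.8000°)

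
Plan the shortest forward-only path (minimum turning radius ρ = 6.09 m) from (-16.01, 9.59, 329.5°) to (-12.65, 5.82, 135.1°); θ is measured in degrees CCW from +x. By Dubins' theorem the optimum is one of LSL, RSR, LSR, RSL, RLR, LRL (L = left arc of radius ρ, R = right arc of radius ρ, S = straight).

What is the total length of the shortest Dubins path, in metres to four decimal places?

41.0411 m

Let ψ = atan2(Δy, Δx) = atan2(-3.77, 3.36) = -48.2911° be the start→goal bearing.
Normalize: d = |goal − start| / ρ = 5.050000/6.09 = 0.829228, α = (θ_start − ψ) mod 360° = 17.7911° = 0.310513 rad, β = (θ_goal − ψ) mod 360° = 183.3911° = 3.200778 rad.
Common terms: sin α = 0.305547, cos α = 0.952177, sin β = -0.059151, cos β = -0.998249, cos(α−β) = -0.968583, d² = 0.687619. Work in radians in the unit-radius frame; every candidate has L = ρ·(t + p + q).
LSL: p² = 2 + d² − 2cos(α−β) + 2d(sin α − sin β) = 5.229622; p = √p² = 2.286837; φ = atan2(cos β − cos α, d + sin α − sin β) = -1.021501 rad; t = (φ − α) mod 2π = 4.951171 rad, q = (β − φ) mod 2π = 4.222279 rad → L = 6.09·(4.951171 + 2.286837 + 4.222279) = 6.09·11.460287 = 69.793149 m
RSR: p² = 2 + d² − 2cos(α−β) + 2d(sin β − sin α) = 4.019950; p = √p² = 2.004981; φ = atan2(cos α − cos β, d − sin α + sin β) = 1.336984 rad; t = (α − φ) mod 2π = 5.256715 rad, q = (φ − β) mod 2π = 4.419391 rad → L = 6.09·(5.256715 + 2.004981 + 4.419391) = 6.09·11.681087 = 71.137817 m
LSR: p² = d² − 2 + 2cos(α−β) + 2d(sin α + sin β) = -2.840910 < 0 → infeasible
RSL: p² = d² − 2 + 2cos(α−β) − 2d(sin α + sin β) = -3.658184 < 0 → infeasible
RLR: c = (6 − d² + 2cos(α−β) + 2d(sin α − sin β))/8 = 0.497506; p = 2π − arccos c = 5.233111 rad; φ = atan2(cos α − cos β, d − sin α + sin β) = 1.336984 rad; t = (α − φ + p/2) mod 2π = 1.590085 rad, q = (α − β − t + p) mod 2π = 0.752761 rad → L = 6.09·(1.590085 + 5.233111 + 0.752761) = 6.09·7.575956 = 46.137572 m
LRL: c = (6 − d² + 2cos(α−β) − 2d(sin α − sin β))/8 = 0.346297; p = 2π − arccos c = 5.066010 rad; φ = atan2(cos β − cos α, d + sin α − sin β) = -1.021501 rad; t = (φ − α + p/2) mod 2π = 1.200991 rad, q = (β − α − t + p) mod 2π = 0.472099 rad → L = 6.09·(1.200991 + 5.066010 + 0.472099) = 6.09·6.739100 = 41.041122 m
Shortest: LRL with L = 41.041122 m ≈ 41.0411 m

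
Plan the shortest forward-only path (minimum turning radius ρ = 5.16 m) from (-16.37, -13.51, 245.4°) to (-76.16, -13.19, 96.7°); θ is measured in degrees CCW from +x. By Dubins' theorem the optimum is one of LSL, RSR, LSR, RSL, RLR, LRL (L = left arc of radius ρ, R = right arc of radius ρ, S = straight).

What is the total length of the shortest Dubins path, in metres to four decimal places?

Let ψ = atan2(Δy, Δx) = atan2(0.32, -59.79) = 179.6934° be the start→goal bearing.
Normalize: d = |goal − start| / ρ = 59.790856/5.16 = 11.587375, α = (θ_start − ψ) mod 360° = 65.7066° = 1.146797 rad, β = (θ_goal − ψ) mod 360° = 277.0066° = 4.834678 rad.
Common terms: sin α = 0.911451, cos α = 0.411409, sin β = -0.992532, cos β = 0.121985, cos(α−β) = -0.854459, d² = 134.267265. Work in radians in the unit-radius frame; every candidate has L = ρ·(t + p + q).
LSL: p² = 2 + d² − 2cos(α−β) + 2d(sin α − sin β) = 182.100515; p = √p² = 13.494462; φ = atan2(cos β − cos α, d + sin α − sin β) = -0.021449 rad; t = (φ − α) mod 2π = 5.114939 rad, q = (β − φ) mod 2π = 4.856127 rad → L = 5.16·(5.114939 + 13.494462 + 4.856127) = 5.16·23.465528 = 121.082126 m
RSR: p² = 2 + d² − 2cos(α−β) + 2d(sin β − sin α) = 93.851851; p = √p² = 9.687717; φ = atan2(cos α − cos β, d − sin α + sin β) = 0.029880 rad; t = (α − φ) mod 2π = 1.116918 rad, q = (φ − β) mod 2π = 1.478387 rad → L = 5.16·(1.116918 + 9.687717 + 1.478387) = 5.16·12.283021 = 63.380389 m
LSR: p² = d² − 2 + 2cos(α−β) + 2d(sin α + sin β) = 128.679316; p = √p² = 11.343691; φ = atan2(−cos α − cos β, d + sin α + sin β) − atan2(−2, p) = 0.128192 rad; t = (φ − α) mod 2π = 5.264580 rad, q = (φ − β) mod 2π = 1.576700 rad → L = 5.16·(5.264580 + 11.343691 + 1.576700) = 5.16·18.184971 = 93.834449 m
RSL: p² = d² − 2 + 2cos(α−β) − 2d(sin α + sin β) = 132.437379; p = √p² = 11.508144; φ = atan2(cos α + cos β, d − sin α − sin β) − atan2(2, p) = -0.126391 rad; t = (α − φ) mod 2π = 1.273188 rad, q = (β − φ) mod 2π = 4.961069 rad → L = 5.16·(1.273188 + 11.508144 + 4.961069) = 5.16·17.742401 = 91.550789 m
RLR: c = (6 − d² + 2cos(α−β) + 2d(sin α − sin β))/8 = -10.731481, |c| > 1 → infeasible
LRL: c = (6 − d² + 2cos(α−β) − 2d(sin α − sin β))/8 = -21.762564, |c| > 1 → infeasible
Shortest: RSR with L = 63.380389 m ≈ 63.3804 m

63.3804 m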